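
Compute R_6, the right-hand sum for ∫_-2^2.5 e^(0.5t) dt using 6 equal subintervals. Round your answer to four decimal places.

Δt = (2.5 − (-2))/6 = 0.75.
Right endpoints: -1.25, -0.5, 0.25, 1, 1.75, 2.5.
f(-1.25) ≈ 0.5353, f(-0.5) ≈ 0.7788, f(0.25) ≈ 1.1331, f(1) ≈ 1.6487, f(1.75) ≈ 2.3989, f(2.5) ≈ 3.4903.
Sum = Δt · [f(-1.25) + f(-0.5) + f(0.25) + ...].
Sum ≈ 7.4889.

7.4889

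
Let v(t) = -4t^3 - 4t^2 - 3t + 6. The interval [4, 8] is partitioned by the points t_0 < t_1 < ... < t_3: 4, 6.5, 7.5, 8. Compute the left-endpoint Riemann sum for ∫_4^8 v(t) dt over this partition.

Subinterval widths: 2.5, 1, 0.5.
Left endpoints: 4, 6.5, 7.5.
v(4) = -326, v(6.5) = -1281, v(7.5) = -1929.
Sum = Σ Δt_i · v(t_i).
Sum = -3060.5.

-3060.5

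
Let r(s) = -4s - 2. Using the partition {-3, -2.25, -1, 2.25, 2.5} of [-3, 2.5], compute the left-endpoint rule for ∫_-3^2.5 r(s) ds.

20

Subinterval widths: 0.75, 1.25, 3.25, 0.25.
Left endpoints: -3, -2.25, -1, 2.25.
r(-3) = 10, r(-2.25) = 7, r(-1) = 2, r(2.25) = -11.
Sum = Σ Δs_i · r(s_i).
Sum = 20.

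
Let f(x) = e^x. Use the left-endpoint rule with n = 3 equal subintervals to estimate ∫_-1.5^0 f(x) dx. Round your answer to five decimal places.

Δx = (0 − (-1.5))/3 = 0.5.
Left endpoints: -1.5, -1, -0.5.
f(-1.5) ≈ 0.22313, f(-1) ≈ 0.36788, f(-0.5) ≈ 0.60653.
Sum = Δx · [f(-1.5) + f(-1) + f(-0.5)].
Sum ≈ 0.59877.

0.59877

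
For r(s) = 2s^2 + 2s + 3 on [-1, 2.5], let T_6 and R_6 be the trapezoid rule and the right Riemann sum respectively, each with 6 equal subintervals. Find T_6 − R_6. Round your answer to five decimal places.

-5.10417

T_6 ≈ 27.2303241.
R_6 ≈ 32.3344907.
T_6 − R_6 ≈ -5.10417.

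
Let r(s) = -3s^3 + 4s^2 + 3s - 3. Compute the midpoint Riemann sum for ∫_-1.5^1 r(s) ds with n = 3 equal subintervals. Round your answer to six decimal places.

Δs = (1 − (-1.5))/3 = 5/6.
Midpoints: -13/12, -0.25, 7/12.
r(-13/12) = 1301/576, r(-0.25) = -3.453125, r(7/12) = -0.484375.
Sum = Δs · [r(-13/12) + r(-0.25) + r(7/12)].
Sum ≈ -1.399016.

-1.399016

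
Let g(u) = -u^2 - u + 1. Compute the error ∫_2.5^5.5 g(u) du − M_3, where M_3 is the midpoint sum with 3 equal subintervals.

-0.25

Exact integral: ∫_2.5^5.5 g(u) du = -59.25.
M_3 = -59.
Error = -59.25 − (-59) = -0.25.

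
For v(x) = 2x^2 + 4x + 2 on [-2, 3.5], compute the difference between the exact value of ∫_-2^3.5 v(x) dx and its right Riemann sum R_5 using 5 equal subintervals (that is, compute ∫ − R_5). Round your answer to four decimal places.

-23.3933

Exact integral: ∫_-2^3.5 v(x) dx ≈ 61.416667.
R_5 = 84.81.
Error ≈ 61.416667 − 84.81 ≈ -23.3933.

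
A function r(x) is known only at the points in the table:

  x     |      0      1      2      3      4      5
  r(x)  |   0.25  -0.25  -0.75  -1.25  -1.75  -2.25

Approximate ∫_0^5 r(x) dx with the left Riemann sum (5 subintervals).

Δx = 1.
Sum = 1·[0.25 + (-0.25) + (-0.75) + (-1.25) + (-1.75)] = -3.75.

-3.75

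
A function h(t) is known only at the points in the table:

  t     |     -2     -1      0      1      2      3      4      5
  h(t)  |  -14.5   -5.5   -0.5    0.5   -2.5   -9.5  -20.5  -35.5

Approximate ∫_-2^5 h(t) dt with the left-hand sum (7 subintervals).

-52.5

Δt = 1.
Sum = 1·[(-14.5) + (-5.5) + (-0.5) + 0.5 + (-2.5) + (-9.5) + (-20.5)] = -52.5.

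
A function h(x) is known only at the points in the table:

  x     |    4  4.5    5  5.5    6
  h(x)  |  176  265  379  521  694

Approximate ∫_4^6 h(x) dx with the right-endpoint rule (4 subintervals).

Δx = 0.5.
Sum = 0.5·[265 + 379 + 521 + 694] = 929.5.

929.5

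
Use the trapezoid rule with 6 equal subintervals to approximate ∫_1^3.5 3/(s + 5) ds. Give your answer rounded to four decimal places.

1.0455

Δs = (3.5 − 1)/6 = 5/12.
f(1) = 0.5, f(17/12) = 36/77, f(11/6) = 18/41, f(2.25) = 12/29, f(8/3) = 9/23, f(37/12) = 36/97, f(3.5) = 6/17.
T_6 = (Δs/2)·[f(s_0) + 2f(s_1) + ... + 2f(s_{5}) + f(s_6)].
Sum ≈ 1.0455.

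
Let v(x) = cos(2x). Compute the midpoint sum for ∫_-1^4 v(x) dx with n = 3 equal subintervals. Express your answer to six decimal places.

1.589512

Δx = (4 − (-1))/3 = 5/3.
Midpoints: -1/6, 1.5, 19/6.
v(-1/6) ≈ 0.944957, v(1.5) ≈ -0.989992, v(19/6) ≈ 0.998743.
Sum = Δx · [v(-1/6) + v(1.5) + v(19/6)].
Sum ≈ 1.589512.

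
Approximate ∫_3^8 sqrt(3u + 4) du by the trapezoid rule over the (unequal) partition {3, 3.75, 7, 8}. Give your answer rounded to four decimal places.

22.4331

Subinterval widths: 0.75, 3.25, 1.
f(3) ≈ 3.6056, f(3.75) ≈ 3.9051, f(7) ≈ 5.0000, f(8) ≈ 5.2915.
On each subinterval the trapezoid contributes (Δu_i/2)·[f(u_{i-1}) + f(u_i)].
Sum ≈ 22.4331.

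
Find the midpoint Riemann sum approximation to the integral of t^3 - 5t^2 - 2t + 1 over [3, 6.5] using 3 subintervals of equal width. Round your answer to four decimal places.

Δt = (6.5 − 3)/3 = 7/6.
Midpoints: 43/12, 4.75, 71/12.
f(43/12) = -42089/1728, f(4.75) = -14.140625, f(71/12) = 36731/1728.
Sum = Δt · [f(43/12) + f(4.75) + f(71/12)].
Sum ≈ -20.1149.

-20.1149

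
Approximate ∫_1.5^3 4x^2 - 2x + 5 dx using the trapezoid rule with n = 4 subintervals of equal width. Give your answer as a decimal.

32.390625

Δx = (3 − 1.5)/4 = 0.375.
f(1.5) = 11, f(1.875) = 15.3125, f(2.25) = 20.75, f(2.625) = 27.3125, f(3) = 35.
T_4 = (Δx/2)·[f(x_0) + 2f(x_1) + 2f(x_2) + 2f(x_3) + f(x_4)].
Sum = 32.390625.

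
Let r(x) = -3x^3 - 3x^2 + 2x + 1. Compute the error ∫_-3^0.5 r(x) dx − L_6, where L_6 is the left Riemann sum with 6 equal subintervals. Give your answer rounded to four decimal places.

Exact integral: ∫_-3^0.5 r(x) dx = 28.328125.
L_6 ≈ 44.002170.
Error ≈ 28.328125 − 44.002170 ≈ -15.6740.

-15.6740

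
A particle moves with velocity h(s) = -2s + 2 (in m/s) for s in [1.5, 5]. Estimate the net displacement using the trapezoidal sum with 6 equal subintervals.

-15.75

Δs = (5 − 1.5)/6 = 7/12.
h(1.5) = -1, h(25/12) = -13/6, h(8/3) = -10/3, h(3.25) = -4.5, h(23/6) = -17/3, h(53/12) = -41/6, h(5) = -8.
T_6 = (Δs/2)·[h(s_0) + 2h(s_1) + ... + 2h(s_{5}) + h(s_6)].
Sum = -15.75.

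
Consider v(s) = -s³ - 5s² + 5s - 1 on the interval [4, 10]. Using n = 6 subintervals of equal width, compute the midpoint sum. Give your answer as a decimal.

-3779

Δs = (10 − 4)/6 = 1.
Midpoints: 4.5, 5.5, 6.5, 7.5, 8.5, 9.5.
v(4.5) = -170.875, v(5.5) = -291.125, v(6.5) = -454.375, v(7.5) = -666.625, v(8.5) = -933.875, v(9.5) = -1262.125.
Sum = Δs · [v(4.5) + v(5.5) + v(6.5) + ...].
Sum = -3779.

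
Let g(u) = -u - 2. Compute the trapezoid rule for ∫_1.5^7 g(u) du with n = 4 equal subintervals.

-34.375

Δu = (7 − 1.5)/4 = 1.375.
g(1.5) = -3.5, g(2.875) = -4.875, g(4.25) = -6.25, g(5.625) = -7.625, g(7) = -9.
T_4 = (Δu/2)·[g(u_0) + 2g(u_1) + 2g(u_2) + 2g(u_3) + g(u_4)].
Sum = -34.375.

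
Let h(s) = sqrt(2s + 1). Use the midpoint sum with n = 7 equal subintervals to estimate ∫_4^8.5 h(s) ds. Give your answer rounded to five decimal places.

16.45752

Δs = (8.5 − 4)/7 = 9/14.
Midpoints: 121/28, 139/28, 157/28, 6.25, 193/28, 211/28, 229/28.
h(121/28) ≈ 3.10530, h(139/28) ≈ 3.30584, h(157/28) ≈ 3.49489, h(6.25) ≈ 3.67423, h(193/28) ≈ 3.84522, h(211/28) ≈ 4.00892, h(229/28) ≈ 4.16619.
Sum = Δs · [h(121/28) + h(139/28) + h(157/28) + ...].
Sum ≈ 16.45752.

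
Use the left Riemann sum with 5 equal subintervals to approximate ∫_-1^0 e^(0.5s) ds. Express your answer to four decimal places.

0.7482

Δs = (0 − (-1))/5 = 0.2.
Left endpoints: -1, -0.8, -0.6, -0.4, -0.2.
f(-1) ≈ 0.6065, f(-0.8) ≈ 0.6703, f(-0.6) ≈ 0.7408, f(-0.4) ≈ 0.8187, f(-0.2) ≈ 0.9048.
Sum = Δs · [f(-1) + f(-0.8) + f(-0.6) + f(-0.4) + f(-0.2)].
Sum ≈ 0.7482.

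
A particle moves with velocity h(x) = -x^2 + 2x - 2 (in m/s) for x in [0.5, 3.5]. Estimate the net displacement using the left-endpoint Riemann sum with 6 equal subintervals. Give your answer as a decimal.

Δx = (3.5 − 0.5)/6 = 0.5.
Left endpoints: 0.5, 1, 1.5, 2, 2.5, 3.
h(0.5) = -1.25, h(1) = -1, h(1.5) = -1.25, h(2) = -2, h(2.5) = -3.25, h(3) = -5.
Sum = Δx · [h(0.5) + h(1) + h(1.5) + ...].
Sum = -6.875.

-6.875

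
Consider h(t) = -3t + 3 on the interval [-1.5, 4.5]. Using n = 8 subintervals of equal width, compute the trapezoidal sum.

-9

Δt = (4.5 − (-1.5))/8 = 0.75.
h(-1.5) = 7.5, h(-0.75) = 5.25, h(0) = 3, h(0.75) = 0.75, h(1.5) = -1.5, h(2.25) = -3.75, h(3) = -6, h(3.75) = -8.25, h(4.5) = -10.5.
T_8 = (Δt/2)·[h(t_0) + 2h(t_1) + ... + 2h(t_{7}) + h(t_8)].
Sum = -9.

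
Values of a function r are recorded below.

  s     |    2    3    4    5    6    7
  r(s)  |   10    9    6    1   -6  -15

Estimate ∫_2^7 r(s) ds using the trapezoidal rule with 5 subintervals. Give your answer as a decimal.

7.5

Δs = 1.
T_5 = (1/2)·[10 + 2·9 + 2·6 + 2·1 + 2·(-6) + (-15)] = 7.5.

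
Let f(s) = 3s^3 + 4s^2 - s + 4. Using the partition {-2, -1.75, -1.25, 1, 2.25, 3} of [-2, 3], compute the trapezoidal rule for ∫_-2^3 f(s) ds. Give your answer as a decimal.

126.1484375

Subinterval widths: 0.25, 0.5, 2.25, 1.25, 0.75.
f(-2) = -2, f(-1.75) = 1.921875, f(-1.25) = 5.640625, f(1) = 10, f(2.25) = 56.171875, f(3) = 118.
On each subinterval the trapezoid contributes (Δs_i/2)·[f(s_{i-1}) + f(s_i)].
Sum = 126.1484375.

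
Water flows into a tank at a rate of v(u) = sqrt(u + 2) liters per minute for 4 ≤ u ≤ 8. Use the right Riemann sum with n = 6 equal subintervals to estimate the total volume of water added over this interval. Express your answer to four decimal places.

Δu = (8 − 4)/6 = 2/3.
Right endpoints: 14/3, 16/3, 6, 20/3, 22/3, 8.
v(14/3) ≈ 2.5820, v(16/3) ≈ 2.7080, v(6) ≈ 2.8284, v(20/3) ≈ 2.9439, v(22/3) ≈ 3.0551, v(8) ≈ 3.1623.
Sum = Δu · [v(14/3) + v(16/3) + v(6) + ...].
Sum ≈ 11.5198.

11.5198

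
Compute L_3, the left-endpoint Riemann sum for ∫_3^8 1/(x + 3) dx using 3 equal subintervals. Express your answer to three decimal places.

Δx = (8 − 3)/3 = 5/3.
Left endpoints: 3, 14/3, 19/3.
f(3) = 1/6, f(14/3) = 3/23, f(19/3) = 3/28.
Sum = Δx · [f(3) + f(14/3) + f(19/3)].
Sum ≈ 0.674.

0.674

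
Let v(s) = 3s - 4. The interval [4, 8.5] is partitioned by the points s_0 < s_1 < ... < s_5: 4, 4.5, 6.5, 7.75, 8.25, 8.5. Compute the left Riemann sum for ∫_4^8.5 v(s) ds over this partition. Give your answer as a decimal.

Subinterval widths: 0.5, 2, 1.25, 0.5, 0.25.
Left endpoints: 4, 4.5, 6.5, 7.75, 8.25.
v(4) = 8, v(4.5) = 9.5, v(6.5) = 15.5, v(7.75) = 19.25, v(8.25) = 20.75.
Sum = Σ Δs_i · v(s_i).
Sum = 57.1875.

57.1875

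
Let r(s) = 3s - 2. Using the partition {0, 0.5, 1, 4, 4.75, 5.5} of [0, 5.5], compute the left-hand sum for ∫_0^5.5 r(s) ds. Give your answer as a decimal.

18.4375

Subinterval widths: 0.5, 0.5, 3, 0.75, 0.75.
Left endpoints: 0, 0.5, 1, 4, 4.75.
r(0) = -2, r(0.5) = -0.5, r(1) = 1, r(4) = 10, r(4.75) = 12.25.
Sum = Σ Δs_i · r(s_i).
Sum = 18.4375.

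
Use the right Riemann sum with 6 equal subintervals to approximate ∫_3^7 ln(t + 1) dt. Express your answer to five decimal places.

Δt = (7 − 3)/6 = 2/3.
Right endpoints: 11/3, 13/3, 5, 17/3, 19/3, 7.
f(11/3) ≈ 1.54045, f(13/3) ≈ 1.67398, f(5) ≈ 1.79176, f(17/3) ≈ 1.89712, f(19/3) ≈ 1.99243, f(7) ≈ 2.07944.
Sum = Δt · [f(11/3) + f(13/3) + f(5) + ...].
Sum ≈ 7.31678.

7.31678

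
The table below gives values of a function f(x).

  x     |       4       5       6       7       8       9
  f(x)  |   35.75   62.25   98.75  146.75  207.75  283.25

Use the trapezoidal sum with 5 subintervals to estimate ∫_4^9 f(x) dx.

675

Δx = 1.
T_5 = (1/2)·[35.75 + 2·62.25 + 2·98.75 + 2·146.75 + 2·207.75 + 283.25] = 675.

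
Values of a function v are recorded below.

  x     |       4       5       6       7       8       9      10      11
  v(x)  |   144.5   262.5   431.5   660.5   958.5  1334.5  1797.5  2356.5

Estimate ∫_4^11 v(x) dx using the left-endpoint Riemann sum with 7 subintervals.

5589.5

Δx = 1.
Sum = 1·[144.5 + 262.5 + 431.5 + 660.5 + 958.5 + 1334.5 + 1797.5] = 5589.5.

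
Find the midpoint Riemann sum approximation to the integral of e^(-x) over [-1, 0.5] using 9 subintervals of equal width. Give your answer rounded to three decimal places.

Δx = (0.5 − (-1))/9 = 1/6.
Midpoints: -11/12, -0.75, -7/12, -5/12, -0.25, -1/12, 1/12, 0.25, 5/12.
f(-11/12) ≈ 2.501, f(-0.75) ≈ 2.117, f(-7/12) ≈ 1.792, f(-5/12) ≈ 1.517, f(-0.25) ≈ 1.284, f(-1/12) ≈ 1.087, f(1/12) ≈ 0.920, f(0.25) ≈ 0.779, f(5/12) ≈ 0.659.
Sum = Δx · [f(-11/12) + f(-0.75) + f(-7/12) + ...].
Sum ≈ 2.109.

2.109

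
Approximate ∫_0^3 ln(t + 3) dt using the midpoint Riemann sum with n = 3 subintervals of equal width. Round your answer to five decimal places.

4.46159

Δt = (3 − 0)/3 = 1.
Midpoints: 0.5, 1.5, 2.5.
f(0.5) ≈ 1.25276, f(1.5) ≈ 1.50408, f(2.5) ≈ 1.70475.
Sum = Δt · [f(0.5) + f(1.5) + f(2.5)].
Sum ≈ 4.46159.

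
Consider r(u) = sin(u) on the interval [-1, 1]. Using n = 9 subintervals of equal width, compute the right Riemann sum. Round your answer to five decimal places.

Δu = (1 − (-1))/9 = 2/9.
Right endpoints: -7/9, -5/9, -1/3, -1/9, 1/9, 1/3, 5/9, 7/9, 1.
r(-7/9) ≈ -0.70170, r(-5/9) ≈ -0.52742, r(-1/3) ≈ -0.32719, r(-1/9) ≈ -0.11088, r(1/9) ≈ 0.11088, r(1/3) ≈ 0.32719, r(5/9) ≈ 0.52742, r(7/9) ≈ 0.70170, r(1) ≈ 0.84147.
Sum = Δu · [r(-7/9) + r(-5/9) + r(-1/3) + ...].
Sum ≈ 0.18699.

0.18699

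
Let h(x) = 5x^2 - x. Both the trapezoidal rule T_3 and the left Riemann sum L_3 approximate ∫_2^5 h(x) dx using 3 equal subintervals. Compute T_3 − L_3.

51

T_3 = 187.
L_3 = 136.
T_3 − L_3 = 51.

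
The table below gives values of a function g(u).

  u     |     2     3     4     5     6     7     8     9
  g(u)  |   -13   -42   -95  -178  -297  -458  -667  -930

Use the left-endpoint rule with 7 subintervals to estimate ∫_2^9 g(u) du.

-1750

Δu = 1.
Sum = 1·[(-13) + (-42) + (-95) + (-178) + (-297) + (-458) + (-667)] = -1750.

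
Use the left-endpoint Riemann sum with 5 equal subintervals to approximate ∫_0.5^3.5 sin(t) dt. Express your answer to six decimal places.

Δt = (3.5 − 0.5)/5 = 0.6.
Left endpoints: 0.5, 1.1, 1.7, 2.3, 2.9.
f(0.5) ≈ 0.479426, f(1.1) ≈ 0.891207, f(1.7) ≈ 0.991665, f(2.3) ≈ 0.745705, f(2.9) ≈ 0.239249.
Sum = Δt · [f(0.5) + f(1.1) + f(1.7) + f(2.3) + f(2.9)].
Sum ≈ 2.008351.

2.008351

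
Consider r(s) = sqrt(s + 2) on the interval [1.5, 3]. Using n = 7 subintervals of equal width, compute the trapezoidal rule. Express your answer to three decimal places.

3.088

Δs = (3 − 1.5)/7 = 3/14.
r(1.5) ≈ 1.871, r(12/7) ≈ 1.927, r(27/14) ≈ 1.982, r(15/7) ≈ 2.035, r(33/14) ≈ 2.087, r(18/7) ≈ 2.138, r(39/14) ≈ 2.188, r(3) ≈ 2.236.
T_7 = (Δs/2)·[r(s_0) + 2r(s_1) + ... + 2r(s_{6}) + r(s_7)].
Sum ≈ 3.088.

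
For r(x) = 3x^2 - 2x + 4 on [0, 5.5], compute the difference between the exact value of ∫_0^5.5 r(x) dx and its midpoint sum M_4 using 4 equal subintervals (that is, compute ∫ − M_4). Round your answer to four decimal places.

Exact integral: ∫_0^5.5 r(x) dx = 158.125.
M_4 ≈ 155.525391.
Error ≈ 158.125 − 155.525391 ≈ 2.5996.

2.5996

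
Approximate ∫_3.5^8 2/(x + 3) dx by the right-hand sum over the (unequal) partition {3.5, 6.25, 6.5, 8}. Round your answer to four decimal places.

Subinterval widths: 2.75, 0.25, 1.5.
Right endpoints: 6.25, 6.5, 8.
f(6.25) = 8/37, f(6.5) = 4/19, f(8) = 2/11.
Sum = Σ Δx_i · f(x_i).
Sum ≈ 0.9200.

0.9200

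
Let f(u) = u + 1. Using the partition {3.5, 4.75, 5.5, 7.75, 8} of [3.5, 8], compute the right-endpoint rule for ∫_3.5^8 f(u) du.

Subinterval widths: 1.25, 0.75, 2.25, 0.25.
Right endpoints: 4.75, 5.5, 7.75, 8.
f(4.75) = 5.75, f(5.5) = 6.5, f(7.75) = 8.75, f(8) = 9.
Sum = Σ Δu_i · f(u_i).
Sum = 34.

34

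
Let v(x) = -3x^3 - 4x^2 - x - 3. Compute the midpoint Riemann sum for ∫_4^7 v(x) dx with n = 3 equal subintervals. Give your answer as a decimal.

-1992.875

Δx = (7 − 4)/3 = 1.
Midpoints: 4.5, 5.5, 6.5.
v(4.5) = -361.875, v(5.5) = -628.625, v(6.5) = -1002.375.
Sum = Δx · [v(4.5) + v(5.5) + v(6.5)].
Sum = -1992.875.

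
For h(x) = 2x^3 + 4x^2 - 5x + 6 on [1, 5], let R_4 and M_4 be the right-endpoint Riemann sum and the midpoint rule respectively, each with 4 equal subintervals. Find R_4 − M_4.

184

R_4 = 618.
M_4 = 434.
R_4 − M_4 = 184.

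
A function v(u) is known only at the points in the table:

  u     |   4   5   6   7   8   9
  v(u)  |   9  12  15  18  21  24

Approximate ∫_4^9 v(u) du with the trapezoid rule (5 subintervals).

Δu = 1.
T_5 = (1/2)·[9 + 2·12 + 2·15 + 2·18 + 2·21 + 24] = 82.5.

82.5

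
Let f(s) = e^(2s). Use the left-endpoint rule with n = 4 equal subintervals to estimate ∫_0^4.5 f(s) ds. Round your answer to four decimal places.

1073.8841

Δs = (4.5 − 0)/4 = 1.125.
Left endpoints: 0, 1.125, 2.25, 3.375.
f(0) ≈ 1.0000, f(1.125) ≈ 9.4877, f(2.25) ≈ 90.0171, f(3.375) ≈ 854.0588.
Sum = Δs · [f(0) + f(1.125) + f(2.25) + f(3.375)].
Sum ≈ 1073.8841.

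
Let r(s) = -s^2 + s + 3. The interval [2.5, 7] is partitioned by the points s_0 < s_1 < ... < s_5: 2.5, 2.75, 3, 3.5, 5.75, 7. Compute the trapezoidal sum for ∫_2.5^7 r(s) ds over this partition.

Subinterval widths: 0.25, 0.25, 0.5, 2.25, 1.25.
r(2.5) = -0.75, r(2.75) = -1.8125, r(3) = -3, r(3.5) = -5.75, r(5.75) = -24.3125, r(7) = -39.
On each subinterval the trapezoid contributes (Δs_i/2)·[r(s_{i-1}) + r(s_i)].
Sum = -76.5.

-76.5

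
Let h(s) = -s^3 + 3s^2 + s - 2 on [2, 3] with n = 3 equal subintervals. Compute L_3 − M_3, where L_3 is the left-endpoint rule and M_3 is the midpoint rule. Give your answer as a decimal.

L_3 ≈ 3.666667.
M_3 ≈ 3.291667.
L_3 − M_3 = 0.375.

0.375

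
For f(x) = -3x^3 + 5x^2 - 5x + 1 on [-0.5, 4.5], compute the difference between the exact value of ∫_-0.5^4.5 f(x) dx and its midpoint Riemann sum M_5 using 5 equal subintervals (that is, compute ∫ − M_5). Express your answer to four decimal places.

Exact integral: ∫_-0.5^4.5 f(x) dx ≈ -200.416667.
M_5 = -195.
Error ≈ -200.416667 − (-195) ≈ -5.4167.

-5.4167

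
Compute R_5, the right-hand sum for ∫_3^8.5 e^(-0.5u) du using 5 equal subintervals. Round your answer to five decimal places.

Δu = (8.5 − 3)/5 = 1.1.
Right endpoints: 4.1, 5.2, 6.3, 7.4, 8.5.
f(4.1) ≈ 0.12873, f(5.2) ≈ 0.07427, f(6.3) ≈ 0.04285, f(7.4) ≈ 0.02472, f(8.5) ≈ 0.01426.
Sum = Δu · [f(4.1) + f(5.2) + f(6.3) + f(7.4) + f(8.5)].
Sum ≈ 0.31333.

0.31333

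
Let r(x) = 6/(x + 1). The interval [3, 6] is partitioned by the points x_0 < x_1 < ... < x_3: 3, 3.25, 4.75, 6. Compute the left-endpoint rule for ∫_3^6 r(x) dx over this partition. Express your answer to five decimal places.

Subinterval widths: 0.25, 1.5, 1.25.
Left endpoints: 3, 3.25, 4.75.
r(3) = 1.5, r(3.25) = 24/17, r(4.75) = 24/23.
Sum = Σ Δx_i · r(x_i).
Sum ≈ 3.79699.

3.79699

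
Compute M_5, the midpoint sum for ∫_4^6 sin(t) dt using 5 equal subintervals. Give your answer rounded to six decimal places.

Δt = (6 − 4)/5 = 0.4.
Midpoints: 4.2, 4.6, 5, 5.4, 5.8.
f(4.2) ≈ -0.871576, f(4.6) ≈ -0.993691, f(5) ≈ -0.958924, f(5.4) ≈ -0.772764, f(5.8) ≈ -0.464602.
Sum = Δt · [f(4.2) + f(4.6) + f(5) + f(5.4) + f(5.8)].
Sum ≈ -1.624623.

-1.624623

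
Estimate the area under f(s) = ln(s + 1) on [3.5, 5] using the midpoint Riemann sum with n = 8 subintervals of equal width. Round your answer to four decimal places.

Δs = (5 − 3.5)/8 = 0.1875.
Midpoints: 3.59375, 3.78125, 3.96875, 4.15625, 4.34375, 4.53125, 4.71875, 4.90625.
f(3.59375) ≈ 1.5247, f(3.78125) ≈ 1.5647, f(3.96875) ≈ 1.6032, f(4.15625) ≈ 1.6402, f(4.34375) ≈ 1.6759, f(4.53125) ≈ 1.7104, f(4.71875) ≈ 1.7438, f(4.90625) ≈ 1.7760.
Sum = Δs · [f(3.59375) + f(3.78125) + f(3.96875) + ...].
Sum ≈ 2.4823.

2.4823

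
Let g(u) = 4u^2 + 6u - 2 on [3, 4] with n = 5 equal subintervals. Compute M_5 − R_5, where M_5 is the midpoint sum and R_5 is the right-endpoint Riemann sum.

-3.44

M_5 = 68.32.
R_5 = 71.76.
M_5 − R_5 = -3.44.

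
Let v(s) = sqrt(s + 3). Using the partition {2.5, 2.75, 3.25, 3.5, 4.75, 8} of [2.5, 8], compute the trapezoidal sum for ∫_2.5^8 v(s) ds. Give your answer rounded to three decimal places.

Subinterval widths: 0.25, 0.5, 0.25, 1.25, 3.25.
v(2.5) ≈ 2.345, v(2.75) ≈ 2.398, v(3.25) ≈ 2.500, v(3.5) ≈ 2.550, v(4.75) ≈ 2.784, v(8) ≈ 3.317.
On each subinterval the trapezoid contributes (Δs_i/2)·[v(s_{i-1}) + v(s_i)].
Sum ≈ 15.695.

15.695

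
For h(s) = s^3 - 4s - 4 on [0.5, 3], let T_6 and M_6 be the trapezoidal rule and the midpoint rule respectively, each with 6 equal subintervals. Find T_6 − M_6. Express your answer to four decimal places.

0.5697

T_6 ≈ -6.885851.
M_6 ≈ -7.455512.
T_6 − M_6 ≈ 0.5697.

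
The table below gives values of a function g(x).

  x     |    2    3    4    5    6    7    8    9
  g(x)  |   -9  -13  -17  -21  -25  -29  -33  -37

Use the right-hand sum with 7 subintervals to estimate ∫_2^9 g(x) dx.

Δx = 1.
Sum = 1·[(-13) + (-17) + (-21) + (-25) + (-29) + (-33) + (-37)] = -175.

-175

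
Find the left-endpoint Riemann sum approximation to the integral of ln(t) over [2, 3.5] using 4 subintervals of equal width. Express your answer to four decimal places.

Δt = (3.5 − 2)/4 = 0.375.
Left endpoints: 2, 2.375, 2.75, 3.125.
f(2) ≈ 0.6931, f(2.375) ≈ 0.8650, f(2.75) ≈ 1.0116, f(3.125) ≈ 1.1394.
Sum = Δt · [f(2) + f(2.375) + f(2.75) + f(3.125)].
Sum ≈ 1.3909.

1.3909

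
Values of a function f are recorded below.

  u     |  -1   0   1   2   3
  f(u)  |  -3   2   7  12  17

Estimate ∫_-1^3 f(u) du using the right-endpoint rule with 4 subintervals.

38

Δu = 1.
Sum = 1·[2 + 7 + 12 + 17] = 38.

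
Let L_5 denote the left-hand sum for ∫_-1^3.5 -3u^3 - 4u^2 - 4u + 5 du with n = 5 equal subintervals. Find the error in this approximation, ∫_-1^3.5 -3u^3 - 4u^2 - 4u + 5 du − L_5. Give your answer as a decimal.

Exact integral: ∫_-1^3.5 f(u) du = -170.296875.
L_5 = -91.98.
Error = -170.296875 − (-91.98) = -78.316875.

-78.316875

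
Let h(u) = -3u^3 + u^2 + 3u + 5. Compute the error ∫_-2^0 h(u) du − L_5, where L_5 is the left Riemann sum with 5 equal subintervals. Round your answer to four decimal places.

Exact integral: ∫_-2^0 h(u) du ≈ 18.666667.
L_5 = 23.6.
Error ≈ 18.666667 − 23.6 ≈ -4.9333.

-4.9333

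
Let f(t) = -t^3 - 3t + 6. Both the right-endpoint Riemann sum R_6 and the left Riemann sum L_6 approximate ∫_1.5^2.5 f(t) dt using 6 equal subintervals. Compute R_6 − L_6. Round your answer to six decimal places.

R_6 ≈ -9.79861111.
L_6 ≈ -7.25694444.
R_6 − L_6 ≈ -2.541667.

-2.541667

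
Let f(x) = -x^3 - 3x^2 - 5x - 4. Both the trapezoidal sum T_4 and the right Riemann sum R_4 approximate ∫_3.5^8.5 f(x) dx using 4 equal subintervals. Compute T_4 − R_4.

T_4 = -2036.09375.
R_4 = -2521.25.
T_4 − R_4 = 485.15625.

485.15625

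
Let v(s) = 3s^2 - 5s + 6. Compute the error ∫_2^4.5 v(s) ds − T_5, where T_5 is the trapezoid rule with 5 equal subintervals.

Exact integral: ∫_2^4.5 v(s) ds = 57.5.
T_5 = 57.8125.
Error = 57.5 − 57.8125 = -0.3125.

-0.3125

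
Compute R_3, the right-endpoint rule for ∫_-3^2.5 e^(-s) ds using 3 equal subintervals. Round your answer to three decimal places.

Δs = (2.5 − (-3))/3 = 11/6.
Right endpoints: -7/6, 2/3, 2.5.
f(-7/6) ≈ 3.211, f(2/3) ≈ 0.513, f(2.5) ≈ 0.082.
Sum = Δs · [f(-7/6) + f(2/3) + f(2.5)].
Sum ≈ 6.979.

6.979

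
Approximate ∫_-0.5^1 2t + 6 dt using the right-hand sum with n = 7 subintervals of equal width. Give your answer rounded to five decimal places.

Δt = (1 − (-0.5))/7 = 3/14.
Right endpoints: -2/7, -1/14, 1/7, 5/14, 4/7, 11/14, 1.
f(-2/7) = 38/7, f(-1/14) = 41/7, f(1/7) = 44/7, f(5/14) = 47/7, f(4/7) = 50/7, f(11/14) = 53/7, f(1) = 8.
Sum = Δt · [f(-2/7) + f(-1/14) + f(1/7) + ...].
Sum ≈ 10.07143.

10.07143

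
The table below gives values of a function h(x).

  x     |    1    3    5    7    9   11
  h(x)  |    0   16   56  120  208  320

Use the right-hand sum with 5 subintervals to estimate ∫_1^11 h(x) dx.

Δx = 2.
Sum = 2·[16 + 56 + 120 + 208 + 320] = 1440.

1440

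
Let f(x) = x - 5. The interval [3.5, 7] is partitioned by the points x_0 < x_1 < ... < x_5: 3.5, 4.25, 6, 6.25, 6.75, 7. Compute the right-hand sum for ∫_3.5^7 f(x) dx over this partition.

2.875

Subinterval widths: 0.75, 1.75, 0.25, 0.5, 0.25.
Right endpoints: 4.25, 6, 6.25, 6.75, 7.
f(4.25) = -0.75, f(6) = 1, f(6.25) = 1.25, f(6.75) = 1.75, f(7) = 2.
Sum = Σ Δx_i · f(x_i).
Sum = 2.875.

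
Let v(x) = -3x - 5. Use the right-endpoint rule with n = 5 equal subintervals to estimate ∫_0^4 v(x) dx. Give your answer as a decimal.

Δx = (4 − 0)/5 = 0.8.
Right endpoints: 0.8, 1.6, 2.4, 3.2, 4.
v(0.8) = -7.4, v(1.6) = -9.8, v(2.4) = -12.2, v(3.2) = -14.6, v(4) = -17.
Sum = Δx · [v(0.8) + v(1.6) + v(2.4) + v(3.2) + v(4)].
Sum = -48.8.

-48.8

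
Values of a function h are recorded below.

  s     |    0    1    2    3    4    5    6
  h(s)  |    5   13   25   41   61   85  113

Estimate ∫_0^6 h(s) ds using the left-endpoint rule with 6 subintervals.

Δs = 1.
Sum = 1·[5 + 13 + 25 + 41 + 61 + 85] = 230.

230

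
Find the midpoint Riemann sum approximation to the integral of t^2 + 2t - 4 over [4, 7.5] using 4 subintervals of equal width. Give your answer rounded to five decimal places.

145.31836

Δt = (7.5 − 4)/4 = 0.875.
Midpoints: 4.4375, 5.3125, 6.1875, 7.0625.
f(4.4375) = 24.56640625, f(5.3125) = 34.84765625, f(6.1875) = 46.66015625, f(7.0625) = 60.00390625.
Sum = Δt · [f(4.4375) + f(5.3125) + f(6.1875) + f(7.0625)].
Sum ≈ 145.31836.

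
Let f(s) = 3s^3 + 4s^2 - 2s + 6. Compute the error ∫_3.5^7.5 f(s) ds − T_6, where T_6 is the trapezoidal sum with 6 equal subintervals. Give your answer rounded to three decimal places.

-15.852

Exact integral: ∫_3.5^7.5 f(s) ds ≈ 2745.83333.
T_6 ≈ 2761.68519.
Error ≈ 2745.83333 − 2761.68519 ≈ -15.852.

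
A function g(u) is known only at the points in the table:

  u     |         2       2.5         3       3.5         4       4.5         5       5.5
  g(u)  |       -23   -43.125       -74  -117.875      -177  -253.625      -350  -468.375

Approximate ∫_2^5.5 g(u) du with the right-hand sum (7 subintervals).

-742

Δu = 0.5.
Sum = 0.5·[(-43.125) + (-74) + (-117.875) + (-177) + (-253.625) + (-350) + (-468.375)] = -742.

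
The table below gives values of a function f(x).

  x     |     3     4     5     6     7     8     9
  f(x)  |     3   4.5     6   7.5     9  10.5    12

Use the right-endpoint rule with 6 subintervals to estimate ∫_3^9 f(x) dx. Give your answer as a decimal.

Δx = 1.
Sum = 1·[4.5 + 6 + 7.5 + 9 + 10.5 + 12] = 49.5.

49.5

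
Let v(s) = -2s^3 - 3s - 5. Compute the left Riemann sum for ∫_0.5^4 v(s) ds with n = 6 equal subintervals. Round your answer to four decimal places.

Δs = (4 − 0.5)/6 = 7/12.
Left endpoints: 0.5, 13/12, 5/3, 2.25, 17/6, 41/12.
v(0.5) = -6.75, v(13/12) = -9325/864, v(5/3) = -520/27, v(2.25) = -34.53125, v(17/6) = -6371/108, v(41/12) = -82097/864.
Sum = Δs · [v(0.5) + v(13/12) + v(5/3) + ...].
Sum ≈ -131.4505.

-131.4505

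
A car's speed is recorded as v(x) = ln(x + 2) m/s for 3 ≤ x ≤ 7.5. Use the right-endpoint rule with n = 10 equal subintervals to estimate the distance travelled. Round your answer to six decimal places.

8.982902

Δx = (7.5 − 3)/10 = 0.45.
Right endpoints: 3.45, 3.9, 4.35, 4.8, 5.25, 5.7, 6.15, 6.6, 7.05, 7.5.
v(3.45) ≈ 1.695616, v(3.9) ≈ 1.774952, v(4.35) ≈ 1.848455, v(4.8) ≈ 1.916923, v(5.25) ≈ 1.981001, v(5.7) ≈ 2.041220, v(6.15) ≈ 2.098018, v(6.6) ≈ 2.151762, v(7.05) ≈ 2.202765, v(7.5) ≈ 2.251292.
Sum = Δx · [v(3.45) + v(3.9) + v(4.35) + ...].
Sum ≈ 8.982902.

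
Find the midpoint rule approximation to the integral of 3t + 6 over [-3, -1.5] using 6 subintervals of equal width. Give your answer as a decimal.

Δt = (-1.5 − (-3))/6 = 0.25.
Midpoints: -2.875, -2.625, -2.375, -2.125, -1.875, -1.625.
f(-2.875) = -2.625, f(-2.625) = -1.875, f(-2.375) = -1.125, f(-2.125) = -0.375, f(-1.875) = 0.375, f(-1.625) = 1.125.
Sum = Δt · [f(-2.875) + f(-2.625) + f(-2.375) + ...].
Sum = -1.125.

-1.125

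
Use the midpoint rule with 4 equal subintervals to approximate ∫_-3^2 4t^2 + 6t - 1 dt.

24.0625

Δt = (2 − (-3))/4 = 1.25.
Midpoints: -2.375, -1.125, 0.125, 1.375.
f(-2.375) = 7.3125, f(-1.125) = -2.6875, f(0.125) = -0.1875, f(1.375) = 14.8125.
Sum = Δt · [f(-2.375) + f(-1.125) + f(0.125) + f(1.375)].
Sum = 24.0625.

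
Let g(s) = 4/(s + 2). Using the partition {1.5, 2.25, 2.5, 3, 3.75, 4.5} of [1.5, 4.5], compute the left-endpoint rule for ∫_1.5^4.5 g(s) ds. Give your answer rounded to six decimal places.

2.658621

Subinterval widths: 0.75, 0.25, 0.5, 0.75, 0.75.
Left endpoints: 1.5, 2.25, 2.5, 3, 3.75.
g(1.5) = 8/7, g(2.25) = 16/17, g(2.5) = 8/9, g(3) = 0.8, g(3.75) = 16/23.
Sum = Σ Δs_i · g(s_i).
Sum ≈ 2.658621.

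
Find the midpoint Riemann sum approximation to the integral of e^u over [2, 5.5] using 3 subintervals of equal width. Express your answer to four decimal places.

224.3605

Δu = (5.5 − 2)/3 = 7/6.
Midpoints: 31/12, 3.75, 59/12.
f(31/12) ≈ 13.2412, f(3.75) ≈ 42.5211, f(59/12) ≈ 136.5467.
Sum = Δu · [f(31/12) + f(3.75) + f(59/12)].
Sum ≈ 224.3605.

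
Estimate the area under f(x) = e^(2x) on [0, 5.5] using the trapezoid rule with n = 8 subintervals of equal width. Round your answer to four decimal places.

34510.9073

Δx = (5.5 − 0)/8 = 0.6875.
f(0) ≈ 1.0000, f(0.6875) ≈ 3.9551, f(1.375) ≈ 15.6426, f(2.0625) ≈ 61.8678, f(2.75) ≈ 244.6919, f(3.4375) ≈ 967.7754, f(4.125) ≈ 3827.6258, f(4.8125) ≈ 15138.5538, f(5.5) ≈ 59874.1417.
T_8 = (Δx/2)·[f(x_0) + 2f(x_1) + ... + 2f(x_{7}) + f(x_8)].
Sum ≈ 34510.9073.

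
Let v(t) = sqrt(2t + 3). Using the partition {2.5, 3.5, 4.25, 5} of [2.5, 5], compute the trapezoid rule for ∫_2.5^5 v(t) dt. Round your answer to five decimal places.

Subinterval widths: 1, 0.75, 0.75.
v(2.5) ≈ 2.82843, v(3.5) ≈ 3.16228, v(4.25) ≈ 3.39116, v(5) ≈ 3.60555.
On each subinterval the trapezoid contributes (Δt_i/2)·[v(t_{i-1}) + v(t_i)].
Sum ≈ 8.07666.

8.07666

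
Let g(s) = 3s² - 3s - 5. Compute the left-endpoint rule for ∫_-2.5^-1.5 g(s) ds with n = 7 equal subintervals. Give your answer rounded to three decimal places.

Δs = (-1.5 − (-2.5))/7 = 1/7.
Left endpoints: -2.5, -33/14, -31/14, -29/14, -27/14, -25/14, -23/14.
g(-2.5) = 21.25, g(-33/14) = 3673/196, g(-31/14) = 3205/196, g(-29/14) = 2761/196, g(-27/14) = 2341/196, g(-25/14) = 1945/196, g(-23/14) = 1573/196.
Sum = Δs · [g(-2.5) + g(-33/14) + g(-31/14) + ...].
Sum ≈ 14.332.

14.332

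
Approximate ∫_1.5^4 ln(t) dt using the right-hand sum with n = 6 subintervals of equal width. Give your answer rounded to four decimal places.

2.6353

Δt = (4 − 1.5)/6 = 5/12.
Right endpoints: 23/12, 7/3, 2.75, 19/6, 43/12, 4.
f(23/12) ≈ 0.6506, f(7/3) ≈ 0.8473, f(2.75) ≈ 1.0116, f(19/6) ≈ 1.1527, f(43/12) ≈ 1.2763, f(4) ≈ 1.3863.
Sum = Δt · [f(23/12) + f(7/3) + f(2.75) + ...].
Sum ≈ 2.6353.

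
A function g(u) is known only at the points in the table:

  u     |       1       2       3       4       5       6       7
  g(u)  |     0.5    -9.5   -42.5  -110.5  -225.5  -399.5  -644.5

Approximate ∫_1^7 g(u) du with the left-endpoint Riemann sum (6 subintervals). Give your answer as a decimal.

-787

Δu = 1.
Sum = 1·[0.5 + (-9.5) + (-42.5) + (-110.5) + (-225.5) + (-399.5)] = -787.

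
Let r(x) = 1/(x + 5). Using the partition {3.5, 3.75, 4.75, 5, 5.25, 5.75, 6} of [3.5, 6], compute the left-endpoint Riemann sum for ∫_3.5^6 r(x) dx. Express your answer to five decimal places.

Subinterval widths: 0.25, 1, 0.25, 0.25, 0.5, 0.25.
Left endpoints: 3.5, 3.75, 4.75, 5, 5.25, 5.75.
r(3.5) = 2/17, r(3.75) = 4/35, r(4.75) = 4/39, r(5) = 0.1, r(5.25) = 4/41, r(5.75) = 4/43.
Sum = Σ Δx_i · r(x_i).
Sum ≈ 0.26637.

0.26637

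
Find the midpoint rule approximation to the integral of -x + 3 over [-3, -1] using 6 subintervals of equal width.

Δx = (-1 − (-3))/6 = 1/3.
Midpoints: -17/6, -2.5, -13/6, -11/6, -1.5, -7/6.
f(-17/6) = 35/6, f(-2.5) = 5.5, f(-13/6) = 31/6, f(-11/6) = 29/6, f(-1.5) = 4.5, f(-7/6) = 25/6.
Sum = Δx · [f(-17/6) + f(-2.5) + f(-13/6) + ...].
Sum = 10.

10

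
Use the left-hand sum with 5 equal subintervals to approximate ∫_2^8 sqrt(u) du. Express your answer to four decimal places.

Δu = (8 − 2)/5 = 1.2.
Left endpoints: 2, 3.2, 4.4, 5.6, 6.8.
f(2) ≈ 1.4142, f(3.2) ≈ 1.7889, f(4.4) ≈ 2.0976, f(5.6) ≈ 2.3664, f(6.8) ≈ 2.6077.
Sum = Δu · [f(2) + f(3.2) + f(4.4) + f(5.6) + f(6.8)].
Sum ≈ 12.3298.

12.3298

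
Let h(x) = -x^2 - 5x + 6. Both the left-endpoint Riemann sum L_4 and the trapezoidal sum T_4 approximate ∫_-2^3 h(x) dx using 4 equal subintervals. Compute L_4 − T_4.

L_4 = 23.28125.
T_4 = 4.53125.
L_4 − T_4 = 18.75.

18.75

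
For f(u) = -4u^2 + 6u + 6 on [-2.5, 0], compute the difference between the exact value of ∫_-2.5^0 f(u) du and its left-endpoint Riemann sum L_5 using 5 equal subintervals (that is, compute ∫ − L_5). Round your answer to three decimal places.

Exact integral: ∫_-2.5^0 f(u) du ≈ -24.58333.
L_5 = -35.
Error ≈ -24.58333 − (-35) ≈ 10.417.

10.417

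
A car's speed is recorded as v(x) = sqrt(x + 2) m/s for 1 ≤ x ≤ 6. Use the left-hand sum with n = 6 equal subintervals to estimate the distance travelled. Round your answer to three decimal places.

11.158

Δx = (6 − 1)/6 = 5/6.
Left endpoints: 1, 11/6, 8/3, 3.5, 13/3, 31/6.
v(1) ≈ 1.732, v(11/6) ≈ 1.958, v(8/3) ≈ 2.160, v(3.5) ≈ 2.345, v(13/3) ≈ 2.517, v(31/6) ≈ 2.677.
Sum = Δx · [v(1) + v(11/6) + v(8/3) + ...].
Sum ≈ 11.158.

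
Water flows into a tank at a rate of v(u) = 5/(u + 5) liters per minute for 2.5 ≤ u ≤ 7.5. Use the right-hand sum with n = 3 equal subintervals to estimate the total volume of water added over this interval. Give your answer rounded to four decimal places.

Δu = (7.5 − 2.5)/3 = 5/3.
Right endpoints: 25/6, 35/6, 7.5.
v(25/6) = 6/11, v(35/6) = 6/13, v(7.5) = 0.4.
Sum = Δu · [v(25/6) + v(35/6) + v(7.5)].
Sum ≈ 2.3450.

2.3450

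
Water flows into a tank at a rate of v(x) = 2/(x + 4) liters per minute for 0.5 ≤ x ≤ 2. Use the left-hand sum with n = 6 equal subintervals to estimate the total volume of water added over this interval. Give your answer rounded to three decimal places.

Δx = (2 − 0.5)/6 = 0.25.
Left endpoints: 0.5, 0.75, 1, 1.25, 1.5, 1.75.
v(0.5) = 4/9, v(0.75) = 8/19, v(1) = 0.4, v(1.25) = 8/21, v(1.5) = 4/11, v(1.75) = 8/23.
Sum = Δx · [v(0.5) + v(0.75) + v(1) + ...].
Sum ≈ 0.589.

0.589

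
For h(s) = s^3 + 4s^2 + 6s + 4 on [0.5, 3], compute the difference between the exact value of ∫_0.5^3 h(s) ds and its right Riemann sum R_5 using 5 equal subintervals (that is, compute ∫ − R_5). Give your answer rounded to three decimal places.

-20.182

Exact integral: ∫_0.5^3 h(s) ds ≈ 92.31771.
R_5 = 112.5.
Error ≈ 92.31771 − 112.5 ≈ -20.182.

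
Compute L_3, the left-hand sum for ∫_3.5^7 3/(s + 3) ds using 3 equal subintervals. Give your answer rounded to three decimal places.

Δs = (7 − 3.5)/3 = 7/6.
Left endpoints: 3.5, 14/3, 35/6.
f(3.5) = 6/13, f(14/3) = 9/23, f(35/6) = 18/53.
Sum = Δs · [f(3.5) + f(14/3) + f(35/6)].
Sum ≈ 1.391.

1.391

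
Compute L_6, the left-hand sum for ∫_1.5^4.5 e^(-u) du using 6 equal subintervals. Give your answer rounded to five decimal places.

0.26943

Δu = (4.5 − 1.5)/6 = 0.5.
Left endpoints: 1.5, 2, 2.5, 3, 3.5, 4.
f(1.5) ≈ 0.22313, f(2) ≈ 0.13534, f(2.5) ≈ 0.08208, f(3) ≈ 0.04979, f(3.5) ≈ 0.03020, f(4) ≈ 0.01832.
Sum = Δu · [f(1.5) + f(2) + f(2.5) + ...].
Sum ≈ 0.26943.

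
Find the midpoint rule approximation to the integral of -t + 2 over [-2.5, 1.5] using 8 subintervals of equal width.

10

Δt = (1.5 − (-2.5))/8 = 0.5.
Midpoints: -2.25, -1.75, -1.25, -0.75, -0.25, 0.25, 0.75, 1.25.
f(-2.25) = 4.25, f(-1.75) = 3.75, f(-1.25) = 3.25, f(-0.75) = 2.75, f(-0.25) = 2.25, f(0.25) = 1.75, f(0.75) = 1.25, f(1.25) = 0.75.
Sum = Δt · [f(-2.25) + f(-1.75) + f(-1.25) + ...].
Sum = 10.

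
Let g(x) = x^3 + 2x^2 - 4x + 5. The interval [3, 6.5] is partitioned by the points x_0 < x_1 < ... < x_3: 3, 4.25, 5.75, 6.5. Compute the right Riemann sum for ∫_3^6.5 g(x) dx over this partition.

Subinterval widths: 1.25, 1.5, 0.75.
Right endpoints: 4.25, 5.75, 6.5.
g(4.25) = 100.890625, g(5.75) = 238.234375, g(6.5) = 338.125.
Sum = Σ Δx_i · g(x_i).
Sum = 737.05859375.

737.05859375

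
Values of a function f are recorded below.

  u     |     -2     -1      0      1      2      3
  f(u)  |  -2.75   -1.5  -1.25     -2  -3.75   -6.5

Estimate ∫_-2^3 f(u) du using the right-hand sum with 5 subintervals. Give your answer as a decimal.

-15

Δu = 1.
Sum = 1·[(-1.5) + (-1.25) + (-2) + (-3.75) + (-6.5)] = -15.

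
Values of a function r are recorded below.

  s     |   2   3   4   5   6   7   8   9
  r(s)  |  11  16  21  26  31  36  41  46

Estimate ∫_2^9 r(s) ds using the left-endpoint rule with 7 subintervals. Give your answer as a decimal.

Δs = 1.
Sum = 1·[11 + 16 + 21 + 26 + 31 + 36 + 41] = 182.

182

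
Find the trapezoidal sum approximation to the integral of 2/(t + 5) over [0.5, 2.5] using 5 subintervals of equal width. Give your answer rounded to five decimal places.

Δt = (2.5 − 0.5)/5 = 0.4.
f(0.5) = 4/11, f(0.9) = 20/59, f(1.3) = 20/63, f(1.7) = 20/67, f(2.1) = 20/71, f(2.5) = 4/15.
T_5 = (Δt/2)·[f(t_0) + 2f(t_1) + ... + 2f(t_{4}) + f(t_5)].
Sum ≈ 0.62072.

0.62072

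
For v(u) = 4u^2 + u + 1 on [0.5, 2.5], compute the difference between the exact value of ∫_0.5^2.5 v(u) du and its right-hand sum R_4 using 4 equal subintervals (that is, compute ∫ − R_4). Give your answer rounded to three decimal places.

-6.833

Exact integral: ∫_0.5^2.5 v(u) du ≈ 25.66667.
R_4 = 32.5.
Error ≈ 25.66667 − 32.5 ≈ -6.833.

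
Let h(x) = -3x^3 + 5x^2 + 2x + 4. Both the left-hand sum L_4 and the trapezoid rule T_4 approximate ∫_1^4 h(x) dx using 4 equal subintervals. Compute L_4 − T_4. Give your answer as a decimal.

L_4 = -23.671875.
T_4 = -64.171875.
L_4 − T_4 = 40.5.

40.5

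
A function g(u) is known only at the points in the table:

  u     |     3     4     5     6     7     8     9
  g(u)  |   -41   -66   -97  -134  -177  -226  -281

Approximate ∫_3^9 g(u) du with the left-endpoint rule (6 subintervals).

-741

Δu = 1.
Sum = 1·[(-41) + (-66) + (-97) + (-134) + (-177) + (-226)] = -741.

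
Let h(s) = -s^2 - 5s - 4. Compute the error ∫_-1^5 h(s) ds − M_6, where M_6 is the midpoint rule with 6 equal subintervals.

Exact integral: ∫_-1^5 h(s) ds = -126.
M_6 = -125.5.
Error = -126 − (-125.5) = -0.5.

-0.5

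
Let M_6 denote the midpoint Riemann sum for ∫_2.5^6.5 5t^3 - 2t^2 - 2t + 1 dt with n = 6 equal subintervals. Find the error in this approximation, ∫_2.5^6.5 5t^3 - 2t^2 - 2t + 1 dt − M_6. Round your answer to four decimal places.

9.7037

Exact integral: ∫_2.5^6.5 f(t) dt ≈ 1977.833333.
M_6 ≈ 1968.129630.
Error ≈ 1977.833333 − 1968.129630 ≈ 9.7037.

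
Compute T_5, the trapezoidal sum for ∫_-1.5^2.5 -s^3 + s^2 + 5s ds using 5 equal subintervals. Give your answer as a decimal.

7.62

Δs = (2.5 − (-1.5))/5 = 0.8.
f(-1.5) = -1.875, f(-0.7) = -2.667, f(0.1) = 0.509, f(0.9) = 4.581, f(1.7) = 6.477, f(2.5) = 3.125.
T_5 = (Δs/2)·[f(s_0) + 2f(s_1) + ... + 2f(s_{4}) + f(s_5)].
Sum = 7.62.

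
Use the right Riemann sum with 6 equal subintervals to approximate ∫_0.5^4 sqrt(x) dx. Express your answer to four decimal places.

5.4620

Δx = (4 − 0.5)/6 = 7/12.
Right endpoints: 13/12, 5/3, 2.25, 17/6, 41/12, 4.
f(13/12) ≈ 1.0408, f(5/3) ≈ 1.2910, f(2.25) ≈ 1.5000, f(17/6) ≈ 1.6833, f(41/12) ≈ 1.8484, f(4) ≈ 2.0000.
Sum = Δx · [f(13/12) + f(5/3) + f(2.25) + ...].
Sum ≈ 5.4620.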